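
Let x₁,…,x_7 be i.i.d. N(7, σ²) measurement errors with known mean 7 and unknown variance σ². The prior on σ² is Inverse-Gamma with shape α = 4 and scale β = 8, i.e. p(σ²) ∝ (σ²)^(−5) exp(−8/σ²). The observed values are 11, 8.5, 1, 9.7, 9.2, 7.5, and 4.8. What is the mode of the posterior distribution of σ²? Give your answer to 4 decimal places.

Sum of squared deviations about the known mean: SS = (11−7)² + (8.5−7)² + (1−7)² + (9.7−7)² + (9.2−7)² + (7.5−7)² + (4.8−7)² = 71.47.
The Normal likelihood contributes (σ²)^(−n/2) exp(−SS/(2σ²)), so the posterior is Inverse-Gamma(α + n/2, β + SS/2) = Inverse-Gamma(7.5, 43.735).
The mode of Inverse-Gamma(a, b) is b/(a+1) = 43.735/8.5 ≈ 5.1453.

σ̂²_MAP = 5.1453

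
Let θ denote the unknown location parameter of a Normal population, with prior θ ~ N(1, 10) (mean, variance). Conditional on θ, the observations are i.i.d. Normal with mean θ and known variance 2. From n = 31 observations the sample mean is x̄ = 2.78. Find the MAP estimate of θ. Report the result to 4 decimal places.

θ̂_MAP = 2.7686

n = 31, x̄ = 2.78.
For a Normal prior and Normal likelihood with known variance, the posterior is Normal; its mode equals its mean, the precision-weighted average.
Prior precision 1/σ₀² = 1/10 = 0.1; data precision n/σ² = 31/2 = 15.5.
θ̂ = (0.1·1 + 15.5·2.78) / (0.1 + 15.5) = 43.19/15.6 = 4319/1560 ≈ 2.7686.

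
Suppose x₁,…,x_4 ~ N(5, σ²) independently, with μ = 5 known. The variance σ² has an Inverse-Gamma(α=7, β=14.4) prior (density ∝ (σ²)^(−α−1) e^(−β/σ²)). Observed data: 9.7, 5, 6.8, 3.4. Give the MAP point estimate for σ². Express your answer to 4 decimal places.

σ̂²_MAP = 2.8345

Sum of squared deviations about the known mean: SS = (9.7−5)² + (5−5)² + (6.8−5)² + (3.4−5)² = 27.89.
The Normal likelihood contributes (σ²)^(−n/2) exp(−SS/(2σ²)), so the posterior is Inverse-Gamma(α + n/2, β + SS/2) = Inverse-Gamma(9, 28.345).
The mode of Inverse-Gamma(a, b) is b/(a+1) = 28.345/10 ≈ 2.8345.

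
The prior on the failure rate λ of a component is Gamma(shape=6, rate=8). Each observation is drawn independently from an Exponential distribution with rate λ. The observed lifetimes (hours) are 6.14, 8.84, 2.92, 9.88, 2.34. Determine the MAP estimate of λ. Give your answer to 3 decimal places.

λ̂_MAP = 0.262

The Exponential(rate=λ) likelihood is ∝ λ^n e^(−λΣtᵢ). Here n = 5 and Σtᵢ = 6.14 + 8.84 + 2.92 + 9.88 + 2.34 = 30.12.
Posterior ∝ λ^5e^(−8λ) · λ^5e^(−30.12λ) = λ^10e^(−38.12λ), i.e. Gamma(11, 38.12).
Mode = (a−1)/b = 10/38.12 ≈ 0.262.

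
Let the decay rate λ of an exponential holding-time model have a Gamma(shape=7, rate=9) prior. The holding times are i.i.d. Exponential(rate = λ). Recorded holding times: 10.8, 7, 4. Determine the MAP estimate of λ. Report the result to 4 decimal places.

λ̂_MAP = 0.2922

The Exponential(rate=λ) likelihood is ∝ λ^n e^(−λΣtᵢ). Here n = 3 and Σtᵢ = 10.8 + 7 + 4 = 21.8.
Posterior ∝ λ^6e^(−9λ) · λ^3e^(−21.8λ) = λ^9e^(−30.8λ), i.e. Gamma(10, 30.8).
Mode = (a−1)/b = 9/30.8 ≈ 0.2922.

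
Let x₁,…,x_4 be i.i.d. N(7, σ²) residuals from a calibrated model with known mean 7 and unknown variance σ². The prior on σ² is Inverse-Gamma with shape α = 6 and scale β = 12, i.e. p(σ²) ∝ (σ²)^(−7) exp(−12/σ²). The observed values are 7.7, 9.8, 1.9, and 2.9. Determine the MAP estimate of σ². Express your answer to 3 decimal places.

σ̂²_MAP = 4.175

Sum of squared deviations about the known mean: SS = (7.7−7)² + (9.8−7)² + (1.9−7)² + (2.9−7)² = 51.15.
The Normal likelihood contributes (σ²)^(−n/2) exp(−SS/(2σ²)), so the posterior is Inverse-Gamma(α + n/2, β + SS/2) = Inverse-Gamma(8, 37.575).
The mode of Inverse-Gamma(a, b) is b/(a+1) = 37.575/9 ≈ 4.175.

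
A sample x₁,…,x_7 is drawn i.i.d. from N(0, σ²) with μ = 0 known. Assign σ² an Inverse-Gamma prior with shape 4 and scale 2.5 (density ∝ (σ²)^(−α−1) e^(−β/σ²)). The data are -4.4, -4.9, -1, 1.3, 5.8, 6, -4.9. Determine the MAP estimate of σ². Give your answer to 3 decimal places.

Sum of squared deviations about the known mean: SS = (-4.4−0)² + (-4.9−0)² + (-1−0)² + (1.3−0)² + (5.8−0)² + (6−0)² + (-4.9−0)² = 139.71.
The Normal likelihood contributes (σ²)^(−n/2) exp(−SS/(2σ²)), so the posterior is Inverse-Gamma(α + n/2, β + SS/2) = Inverse-Gamma(7.5, 72.355).
The mode of Inverse-Gamma(a, b) is b/(a+1) = 72.355/8.5 ≈ 8.512.

σ̂²_MAP = 8.512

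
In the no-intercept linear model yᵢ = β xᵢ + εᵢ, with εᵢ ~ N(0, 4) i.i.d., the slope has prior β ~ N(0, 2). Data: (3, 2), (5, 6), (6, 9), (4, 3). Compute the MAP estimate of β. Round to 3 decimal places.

β̂_MAP = 1.159

log p(β | y) = −Σ(yᵢ − βxᵢ)²/(2·4) − β²/(2·2) + const.
Setting the derivative to zero: Σxᵢ(yᵢ − βxᵢ)/4 − β/2 = 0, so β = Σxᵢyᵢ / (Σxᵢ² + σ²/τ²).
Σxᵢyᵢ = 3·2 + 5·6 + 6·9 + 4·3 = 102; Σxᵢ² = 86; σ²/τ² = 2.
β̂_MAP = 102 / (86 + 2) = 102/88 ≈ 1.159.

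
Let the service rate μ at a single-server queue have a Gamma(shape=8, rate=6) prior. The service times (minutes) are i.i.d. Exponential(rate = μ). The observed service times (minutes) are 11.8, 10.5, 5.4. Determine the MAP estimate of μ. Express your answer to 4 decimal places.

The Exponential(rate=μ) likelihood is ∝ μ^n e^(−μΣtᵢ). Here n = 3 and Σtᵢ = 11.8 + 10.5 + 5.4 = 27.7.
Posterior ∝ μ^7e^(−6μ) · μ^3e^(−27.7μ) = μ^10e^(−33.7μ), i.e. Gamma(11, 33.7).
Mode = (a−1)/b = 10/33.7 ≈ 0.2967.

μ̂_MAP = 0.2967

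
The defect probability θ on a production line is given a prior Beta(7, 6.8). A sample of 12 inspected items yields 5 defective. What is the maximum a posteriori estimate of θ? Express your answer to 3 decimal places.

Prior: Beta(7, 6.8).
Data: 5 successes in 12 trials. The binomial likelihood contributes θ^5(1−θ)^7, so the posterior is Beta(7+5, 6.8+7) = Beta(12, 13.8).
For Beta(a, b) with a, b > 1 the mode is (a−1)/(a+b−2) = 11/23.8 ≈ 0.462.

θ̂_MAP = 0.462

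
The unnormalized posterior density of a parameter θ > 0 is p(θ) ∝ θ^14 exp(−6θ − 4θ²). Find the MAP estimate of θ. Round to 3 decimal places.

ℓ'(θ) = 14/θ − 6 − 8θ. Setting this to zero and multiplying by θ: 8θ² + 6θ − 14 = 0.
θ = (−6 + √(6² + 4·8·14)) / (2·8) = (−6 + √484) / 16 = (−6 + 22)/16 = 1.
ℓ''(θ) = −14/θ² − 8 < 0, confirming a maximum.

θ̂_MAP = 1.000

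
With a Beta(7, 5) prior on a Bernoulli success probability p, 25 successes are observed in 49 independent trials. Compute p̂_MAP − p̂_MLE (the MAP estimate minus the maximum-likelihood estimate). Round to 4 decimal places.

MAP − MLE = 0.0152

Posterior is Beta(32, 29); MAP = (32−1)/(61−2) = 31/59 ≈ 0.52542.
MLE ignores the prior: p̂_MLE = k/n = 25/49 ≈ 0.51020.
Difference = 31/59 − 25/49 = 44/2891 ≈ 0.0152.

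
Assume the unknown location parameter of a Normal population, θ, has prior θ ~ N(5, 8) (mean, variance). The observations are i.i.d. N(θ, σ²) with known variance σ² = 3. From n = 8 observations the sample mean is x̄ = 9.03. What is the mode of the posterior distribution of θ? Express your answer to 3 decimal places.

θ̂_MAP = 8.850

n = 8, x̄ = 9.03.
For a Normal prior and Normal likelihood with known variance, the posterior is Normal; its mode equals its mean, the precision-weighted average.
Prior precision 1/σ₀² = 1/8 = 0.125; data precision n/σ² = 8/3.
θ̂ = (0.125·5 + (8/3)·9.03) / (0.125 + 8/3) = 24.705/(67/24) = 14823/1675 ≈ 8.850.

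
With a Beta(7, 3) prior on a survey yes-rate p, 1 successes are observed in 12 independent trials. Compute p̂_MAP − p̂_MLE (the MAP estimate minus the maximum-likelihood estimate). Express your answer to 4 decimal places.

MAP − MLE = 0.2667

Posterior is Beta(8, 14); MAP = (8−1)/(22−2) = 7/20 ≈ 0.35000.
MLE ignores the prior: p̂_MLE = k/n = 1/12 ≈ 0.08333.
Difference = 7/20 − 1/12 = 4/15 ≈ 0.2667.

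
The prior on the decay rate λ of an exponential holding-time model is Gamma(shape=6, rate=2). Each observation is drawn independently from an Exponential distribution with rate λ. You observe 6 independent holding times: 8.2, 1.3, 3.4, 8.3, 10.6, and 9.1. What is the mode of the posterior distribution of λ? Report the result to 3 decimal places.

λ̂_MAP = 0.256

The Exponential(rate=λ) likelihood is ∝ λ^n e^(−λΣtᵢ). Here n = 6 and Σtᵢ = 8.2 + 1.3 + 3.4 + 8.3 + 10.6 + 9.1 = 40.9.
Posterior ∝ λ^5e^(−2λ) · λ^6e^(−40.9λ) = λ^11e^(−42.9λ), i.e. Gamma(12, 42.9).
Mode = (a−1)/b = 11/42.9 ≈ 0.256.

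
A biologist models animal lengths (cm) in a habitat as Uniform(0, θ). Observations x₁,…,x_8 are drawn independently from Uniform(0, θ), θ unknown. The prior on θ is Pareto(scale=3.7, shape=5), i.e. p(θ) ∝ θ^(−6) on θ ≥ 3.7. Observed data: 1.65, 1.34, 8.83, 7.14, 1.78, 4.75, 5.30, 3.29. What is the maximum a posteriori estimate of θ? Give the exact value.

θ̂_MAP = 8.83

The Uniform(0, θ) likelihood is θ^(−n) for θ ≥ max(xᵢ), zero otherwise. Here max(xᵢ) = 8.83.
Posterior ∝ θ^(−6) · θ^(−8) = θ^(−14) on θ ≥ max(3.7, 8.83) = 8.83.
This density is strictly decreasing in θ, so the posterior mode lies at the lower boundary of the support.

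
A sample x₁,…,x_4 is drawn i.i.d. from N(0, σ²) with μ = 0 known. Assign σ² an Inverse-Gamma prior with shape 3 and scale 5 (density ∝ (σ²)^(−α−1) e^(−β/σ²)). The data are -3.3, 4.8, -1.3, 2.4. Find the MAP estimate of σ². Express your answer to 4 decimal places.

σ̂²_MAP = 4.2817

Sum of squared deviations about the known mean: SS = (-3.3−0)² + (4.8−0)² + (-1.3−0)² + (2.4−0)² = 41.38.
The Normal likelihood contributes (σ²)^(−n/2) exp(−SS/(2σ²)), so the posterior is Inverse-Gamma(α + n/2, β + SS/2) = Inverse-Gamma(5, 25.69).
The mode of Inverse-Gamma(a, b) is b/(a+1) = 25.69/6 ≈ 4.2817.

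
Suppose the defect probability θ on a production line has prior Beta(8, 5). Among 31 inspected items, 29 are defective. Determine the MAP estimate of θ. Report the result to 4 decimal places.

Prior: Beta(8, 5).
Data: 29 successes in 31 trials. The binomial likelihood contributes θ^29(1−θ)^2, so the posterior is Beta(8+29, 5+2) = Beta(37, 7).
For Beta(a, b) with a, b > 1 the mode is (a−1)/(a+b−2) = 36/42 ≈ 0.8571.

θ̂_MAP = 0.8571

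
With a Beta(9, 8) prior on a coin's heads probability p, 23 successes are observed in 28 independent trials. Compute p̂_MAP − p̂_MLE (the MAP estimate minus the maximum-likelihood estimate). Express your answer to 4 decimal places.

Posterior is Beta(32, 13); MAP = (32−1)/(45−2) = 31/43 ≈ 0.72093.
MLE ignores the prior: p̂_MLE = k/n = 23/28 ≈ 0.82143.
Difference = 31/43 − 23/28 = -121/1204 ≈ -0.1005.

MAP − MLE = -0.1005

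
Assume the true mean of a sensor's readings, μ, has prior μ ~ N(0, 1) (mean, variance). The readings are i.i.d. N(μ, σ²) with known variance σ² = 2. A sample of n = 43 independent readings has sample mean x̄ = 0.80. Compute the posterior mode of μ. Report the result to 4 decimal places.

n = 43, x̄ = 0.80.
For a Normal prior and Normal likelihood with known variance, the posterior is Normal; its mode equals its mean, the precision-weighted average.
Prior precision 1/σ₀² = 1/1 = 1; data precision n/σ² = 43/2 = 21.5.
μ̂ = (1·0 + 21.5·0.8) / (1 + 21.5) = 17.2/22.5 = 172/225 ≈ 0.7644.

μ̂_MAP = 0.7644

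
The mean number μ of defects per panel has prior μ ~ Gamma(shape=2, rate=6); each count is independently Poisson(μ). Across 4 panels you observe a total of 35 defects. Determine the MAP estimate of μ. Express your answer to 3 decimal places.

μ̂_MAP = 3.600

Σxᵢ = 35, n = 4.
Posterior ∝ μe^(−6μ) · μ^35e^(−4μ) = μ^36e^(−10μ), i.e. Gamma(shape=37, rate=10).
The mode of a Gamma(a, b) with a ≥ 1 (shape–rate) is (a−1)/b = 36/10 ≈ 3.600.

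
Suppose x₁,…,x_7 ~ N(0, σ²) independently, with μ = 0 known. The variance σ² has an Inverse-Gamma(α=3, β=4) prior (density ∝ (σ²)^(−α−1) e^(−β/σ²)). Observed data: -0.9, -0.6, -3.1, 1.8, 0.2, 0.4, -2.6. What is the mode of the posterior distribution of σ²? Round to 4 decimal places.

Sum of squared deviations about the known mean: SS = (-0.9−0)² + (-0.6−0)² + (-3.1−0)² + (1.8−0)² + (0.2−0)² + (0.4−0)² + (-2.6−0)² = 20.98.
The Normal likelihood contributes (σ²)^(−n/2) exp(−SS/(2σ²)), so the posterior is Inverse-Gamma(α + n/2, β + SS/2) = Inverse-Gamma(6.5, 14.49).
The mode of Inverse-Gamma(a, b) is b/(a+1) = 14.49/7.5 ≈ 1.9320.

σ̂²_MAP = 1.9320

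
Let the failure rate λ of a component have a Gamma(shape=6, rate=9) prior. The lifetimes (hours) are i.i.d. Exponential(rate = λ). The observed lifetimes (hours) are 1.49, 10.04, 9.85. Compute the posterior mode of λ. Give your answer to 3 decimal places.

The Exponential(rate=λ) likelihood is ∝ λ^n e^(−λΣtᵢ). Here n = 3 and Σtᵢ = 1.49 + 10.04 + 9.85 = 21.38.
Posterior ∝ λ^5e^(−9λ) · λ^3e^(−21.38λ) = λ^8e^(−30.38λ), i.e. Gamma(9, 30.38).
Mode = (a−1)/b = 8/30.38 ≈ 0.263.

λ̂_MAP = 0.263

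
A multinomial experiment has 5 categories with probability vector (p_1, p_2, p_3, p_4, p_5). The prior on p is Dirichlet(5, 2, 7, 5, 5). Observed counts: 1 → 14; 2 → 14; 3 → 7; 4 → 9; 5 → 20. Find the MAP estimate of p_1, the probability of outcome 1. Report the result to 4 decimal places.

MAP estimate: 0.2169

The posterior is Dirichlet(αᵢ + nᵢ) = Dirichlet(19, 16, 14, 14, 25).
For a Dirichlet(a₁,…,a_K) with all aᵢ > 1, the mode has j-th component (aⱼ − 1)/(Σaᵢ − K).
Here Σaᵢ = 88 and K = 5, so p_1 = (19 − 1)/(88 − 5) = 18/83 ≈ 0.2169.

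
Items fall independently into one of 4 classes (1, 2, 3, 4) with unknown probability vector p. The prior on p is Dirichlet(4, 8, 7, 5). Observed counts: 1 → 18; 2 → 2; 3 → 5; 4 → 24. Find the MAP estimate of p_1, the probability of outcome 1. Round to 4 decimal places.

MAP estimate: 0.3043

The posterior is Dirichlet(αᵢ + nᵢ) = Dirichlet(22, 10, 12, 29).
For a Dirichlet(a₁,…,a_K) with all aᵢ > 1, the mode has j-th component (aⱼ − 1)/(Σaᵢ − K).
Here Σaᵢ = 73 and K = 4, so p_1 = (22 − 1)/(73 − 4) = 21/69 ≈ 0.3043.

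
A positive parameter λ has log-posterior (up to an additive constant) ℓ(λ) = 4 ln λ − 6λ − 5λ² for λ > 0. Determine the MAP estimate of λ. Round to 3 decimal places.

λ̂_MAP = 0.400

ℓ'(λ) = 4/λ − 6 − 10λ. Setting this to zero and multiplying by λ: 10λ² + 6λ − 4 = 0.
λ = (−6 + √(6² + 4·10·4)) / (2·10) = (−6 + √196) / 20 = (−6 + 14)/20 = 2/5.
ℓ''(λ) = −4/λ² − 10 < 0, confirming a maximum.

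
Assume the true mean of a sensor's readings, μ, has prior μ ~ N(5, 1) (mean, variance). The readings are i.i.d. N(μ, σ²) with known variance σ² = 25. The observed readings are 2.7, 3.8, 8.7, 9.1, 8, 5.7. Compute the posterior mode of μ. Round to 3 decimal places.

μ̂_MAP = 5.258

n = 6; x̄ = (2.7 + 3.8 + 8.7 + 9.1 + 8 + 5.7)/6 = 38/6 = 19/3 ≈ 6.3333.
For a Normal prior and Normal likelihood with known variance, the posterior is Normal; its mode equals its mean, the precision-weighted average.
Prior precision 1/σ₀² = 1/1 = 1; data precision n/σ² = 6/25 = 0.24.
μ̂ = (1·5 + 0.24·(19/3)) / (1 + 0.24) = 6.52/1.24 = 163/31 ≈ 5.258.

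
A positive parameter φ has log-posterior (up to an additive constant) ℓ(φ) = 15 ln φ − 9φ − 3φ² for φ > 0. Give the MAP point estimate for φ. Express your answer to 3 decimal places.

φ̂_MAP = 1.000

ℓ'(φ) = 15/φ − 9 − 6φ. Setting this to zero and multiplying by φ: 6φ² + 9φ − 15 = 0.
φ = (−9 + √(9² + 4·6·15)) / (2·6) = (−9 + √441) / 12 = (−9 + 21)/12 = 1.
ℓ''(φ) = −15/φ² − 6 < 0, confirming a maximum.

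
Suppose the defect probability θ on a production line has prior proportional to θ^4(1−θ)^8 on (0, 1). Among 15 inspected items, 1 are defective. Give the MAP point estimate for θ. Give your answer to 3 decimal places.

θ̂_MAP = 0.185

The prior density ∝ θ^4(1−θ)^8 is the kernel of Beta(5, 9).
Data: 1 success in 15 trials. The binomial likelihood contributes θ(1−θ)^14, so the posterior is Beta(5+1, 9+14) = Beta(6, 23).
For Beta(a, b) with a, b > 1 the mode is (a−1)/(a+b−2) = 5/27 ≈ 0.185.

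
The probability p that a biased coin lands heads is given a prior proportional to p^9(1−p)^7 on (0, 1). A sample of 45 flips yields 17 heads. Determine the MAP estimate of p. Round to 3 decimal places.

p̂_MAP = 0.426

The prior density ∝ p^9(1−p)^7 is the kernel of Beta(10, 8).
Data: 17 successes in 45 trials. The binomial likelihood contributes p^17(1−p)^28, so the posterior is Beta(10+17, 8+28) = Beta(27, 36).
For Beta(a, b) with a, b > 1 the mode is (a−1)/(a+b−2) = 26/61 ≈ 0.426.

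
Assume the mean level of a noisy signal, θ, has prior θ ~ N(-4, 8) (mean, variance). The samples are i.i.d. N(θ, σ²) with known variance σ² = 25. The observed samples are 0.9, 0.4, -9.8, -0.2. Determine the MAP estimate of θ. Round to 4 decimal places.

n = 4; x̄ = (0.9 + 0.4 + (-9.8) + (-0.2))/4 = -8.7/4 = -2.175.
For a Normal prior and Normal likelihood with known variance, the posterior is Normal; its mode equals its mean, the precision-weighted average.
Prior precision 1/σ₀² = 1/8 = 0.125; data precision n/σ² = 4/25 = 0.16.
θ̂ = (0.125·(-4) + 0.16·(-2.175)) / (0.125 + 0.16) = (-0.848)/0.285 = -848/285 ≈ -2.9754.

θ̂_MAP = -2.9754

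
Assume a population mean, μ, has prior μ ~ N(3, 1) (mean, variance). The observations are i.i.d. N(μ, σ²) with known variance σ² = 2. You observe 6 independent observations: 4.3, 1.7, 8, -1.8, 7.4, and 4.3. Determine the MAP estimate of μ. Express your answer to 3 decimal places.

μ̂_MAP = 3.738

n = 6; x̄ = (4.3 + 1.7 + 8 + (-1.8) + 7.4 + 4.3)/6 = 23.9/6 = 239/60 ≈ 3.9833.
For a Normal prior and Normal likelihood with known variance, the posterior is Normal; its mode equals its mean, the precision-weighted average.
Prior precision 1/σ₀² = 1/1 = 1; data precision n/σ² = 6/2 = 3.
μ̂ = (1·3 + 3·(239/60)) / (1 + 3) = 14.95/4 = 3.7375 ≈ 3.738.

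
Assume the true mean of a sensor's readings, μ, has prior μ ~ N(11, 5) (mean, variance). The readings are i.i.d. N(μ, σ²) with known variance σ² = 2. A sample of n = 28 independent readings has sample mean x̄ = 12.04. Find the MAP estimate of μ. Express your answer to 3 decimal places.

n = 28, x̄ = 12.04.
For a Normal prior and Normal likelihood with known variance, the posterior is Normal; its mode equals its mean, the precision-weighted average.
Prior precision 1/σ₀² = 1/5 = 0.2; data precision n/σ² = 28/2 = 14.
μ̂ = (0.2·11 + 14·12.04) / (0.2 + 14) = 170.76/14.2 = 4269/355 ≈ 12.025.

μ̂_MAP = 12.025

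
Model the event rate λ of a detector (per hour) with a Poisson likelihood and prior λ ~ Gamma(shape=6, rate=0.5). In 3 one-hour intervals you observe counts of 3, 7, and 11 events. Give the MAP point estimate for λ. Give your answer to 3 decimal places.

Σxᵢ = 3+7+11 = 21, with n = 3.
Posterior ∝ λ^5e^(−0.5λ) · λ^21e^(−3λ) = λ^26e^(−3.5λ), i.e. Gamma(shape=27, rate=3.5).
The mode of a Gamma(a, b) with a ≥ 1 (shape–rate) is (a−1)/b = 26/3.5 ≈ 7.429.

λ̂_MAP = 7.429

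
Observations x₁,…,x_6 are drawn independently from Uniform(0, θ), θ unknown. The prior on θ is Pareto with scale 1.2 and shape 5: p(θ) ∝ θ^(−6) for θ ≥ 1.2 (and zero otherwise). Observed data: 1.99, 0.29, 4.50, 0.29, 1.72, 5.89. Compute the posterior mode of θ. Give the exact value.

θ̂_MAP = 5.89

The Uniform(0, θ) likelihood is θ^(−n) for θ ≥ max(xᵢ), zero otherwise. Here max(xᵢ) = 5.89.
Posterior ∝ θ^(−6) · θ^(−6) = θ^(−12) on θ ≥ max(1.2, 5.89) = 5.89.
This density is strictly decreasing in θ, so the posterior mode lies at the lower boundary of the support.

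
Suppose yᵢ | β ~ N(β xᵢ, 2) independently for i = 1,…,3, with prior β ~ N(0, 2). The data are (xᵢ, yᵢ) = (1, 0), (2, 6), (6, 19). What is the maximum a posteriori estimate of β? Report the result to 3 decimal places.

log p(β | y) = −Σ(yᵢ − βxᵢ)²/(2·2) − β²/(2·2) + const.
Setting the derivative to zero: Σxᵢ(yᵢ − βxᵢ)/2 − β/2 = 0, so β = Σxᵢyᵢ / (Σxᵢ² + σ²/τ²).
Σxᵢyᵢ = 1·0 + 2·6 + 6·19 = 126; Σxᵢ² = 41; σ²/τ² = 1.
β̂_MAP = 126 / (41 + 1) = 126/42 ≈ 3.000.

β̂_MAP = 3.000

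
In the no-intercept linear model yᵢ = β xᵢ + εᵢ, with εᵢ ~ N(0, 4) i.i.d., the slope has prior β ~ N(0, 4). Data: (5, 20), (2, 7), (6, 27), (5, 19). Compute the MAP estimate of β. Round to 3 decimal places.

log p(β | y) = −Σ(yᵢ − βxᵢ)²/(2·4) − β²/(2·4) + const.
Setting the derivative to zero: Σxᵢ(yᵢ − βxᵢ)/4 − β/4 = 0, so β = Σxᵢyᵢ / (Σxᵢ² + σ²/τ²).
Σxᵢyᵢ = 5·20 + 2·7 + 6·27 + 5·19 = 371; Σxᵢ² = 90; σ²/τ² = 1.
β̂_MAP = 371 / (90 + 1) = 371/91 ≈ 4.077.

β̂_MAP = 4.077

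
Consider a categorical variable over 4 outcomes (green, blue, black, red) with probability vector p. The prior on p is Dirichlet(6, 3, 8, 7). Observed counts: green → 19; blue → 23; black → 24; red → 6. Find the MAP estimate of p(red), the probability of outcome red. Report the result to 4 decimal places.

MAP estimate of p(red) = 0.1304

The posterior is Dirichlet(αᵢ + nᵢ) = Dirichlet(25, 26, 32, 13).
For a Dirichlet(a₁,…,a_K) with all aᵢ > 1, the mode has j-th component (aⱼ − 1)/(Σaᵢ − K).
Here Σaᵢ = 96 and K = 4, so p(red) = (13 − 1)/(96 − 4) = 12/92 ≈ 0.1304.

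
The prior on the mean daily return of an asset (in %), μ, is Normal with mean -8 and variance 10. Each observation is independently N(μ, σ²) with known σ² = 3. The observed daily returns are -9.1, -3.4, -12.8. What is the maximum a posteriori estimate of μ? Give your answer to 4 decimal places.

μ̂_MAP = -8.3939

n = 3; x̄ = ((-9.1) + (-3.4) + (-12.8))/3 = -25.3/3 = -253/30 ≈ -8.4333.
For a Normal prior and Normal likelihood with known variance, the posterior is Normal; its mode equals its mean, the precision-weighted average.
Prior precision 1/σ₀² = 1/10 = 0.1; data precision n/σ² = 3/3 = 1.
μ̂ = (0.1·(-8) + 1·(-253/30)) / (0.1 + 1) = (-277/30)/1.1 = -277/33 ≈ -8.3939.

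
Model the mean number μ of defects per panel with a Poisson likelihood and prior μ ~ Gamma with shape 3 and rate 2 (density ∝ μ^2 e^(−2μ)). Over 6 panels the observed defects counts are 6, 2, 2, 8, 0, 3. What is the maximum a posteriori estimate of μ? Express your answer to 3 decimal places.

μ̂_MAP = 2.875

Σxᵢ = 6+2+2+8+0+3 = 21, with n = 6.
Posterior ∝ μ^2e^(−2μ) · μ^21e^(−6μ) = μ^23e^(−8μ), i.e. Gamma(shape=24, rate=8).
The mode of a Gamma(a, b) with a ≥ 1 (shape–rate) is (a−1)/b = 23/8 ≈ 2.875.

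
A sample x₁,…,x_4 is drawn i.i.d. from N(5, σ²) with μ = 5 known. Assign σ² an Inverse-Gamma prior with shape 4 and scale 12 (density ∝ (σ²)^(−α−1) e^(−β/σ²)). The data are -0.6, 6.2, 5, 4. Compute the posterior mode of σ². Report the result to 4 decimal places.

Sum of squared deviations about the known mean: SS = (-0.6−5)² + (6.2−5)² + (5−5)² + (4−5)² = 33.8.
The Normal likelihood contributes (σ²)^(−n/2) exp(−SS/(2σ²)), so the posterior is Inverse-Gamma(α + n/2, β + SS/2) = Inverse-Gamma(6, 28.9).
The mode of Inverse-Gamma(a, b) is b/(a+1) = 28.9/7 ≈ 4.1286.

σ̂²_MAP = 4.1286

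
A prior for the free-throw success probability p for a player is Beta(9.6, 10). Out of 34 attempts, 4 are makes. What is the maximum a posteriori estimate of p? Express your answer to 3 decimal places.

p̂_MAP = 0.244

Prior: Beta(9.6, 10).
Data: 4 successes in 34 trials. The binomial likelihood contributes p^4(1−p)^30, so the posterior is Beta(9.6+4, 10+30) = Beta(13.6, 40).
For Beta(a, b) with a, b > 1 the mode is (a−1)/(a+b−2) = 12.6/51.6 ≈ 0.244.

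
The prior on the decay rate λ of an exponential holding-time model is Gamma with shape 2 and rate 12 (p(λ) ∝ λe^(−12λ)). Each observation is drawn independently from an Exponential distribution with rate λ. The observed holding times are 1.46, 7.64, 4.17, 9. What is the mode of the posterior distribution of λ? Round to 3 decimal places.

λ̂_MAP = 0.146

The Exponential(rate=λ) likelihood is ∝ λ^n e^(−λΣtᵢ). Here n = 4 and Σtᵢ = 1.46 + 7.64 + 4.17 + 9 = 22.27.
Posterior ∝ λe^(−12λ) · λ^4e^(−22.27λ) = λ^5e^(−34.27λ), i.e. Gamma(6, 34.27).
Mode = (a−1)/b = 5/34.27 ≈ 0.146.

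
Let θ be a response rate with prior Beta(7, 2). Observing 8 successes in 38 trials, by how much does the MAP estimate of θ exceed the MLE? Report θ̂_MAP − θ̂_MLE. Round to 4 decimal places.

Posterior is Beta(15, 32); MAP = (15−1)/(47−2) = 14/45 ≈ 0.31111.
MLE ignores the prior: θ̂_MLE = k/n = 8/38 ≈ 0.21053.
Difference = 14/45 − 8/38 = 86/855 ≈ 0.1006.

MAP − MLE = 0.1006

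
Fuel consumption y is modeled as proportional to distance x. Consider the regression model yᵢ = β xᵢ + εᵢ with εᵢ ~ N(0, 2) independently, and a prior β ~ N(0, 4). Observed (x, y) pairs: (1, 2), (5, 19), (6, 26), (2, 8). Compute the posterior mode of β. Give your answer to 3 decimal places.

β̂_MAP = 4.045

log p(β | y) = −Σ(yᵢ − βxᵢ)²/(2·2) − β²/(2·4) + const.
Setting the derivative to zero: Σxᵢ(yᵢ − βxᵢ)/2 − β/4 = 0, so β = Σxᵢyᵢ / (Σxᵢ² + σ²/τ²).
Σxᵢyᵢ = 1·2 + 5·19 + 6·26 + 2·8 = 269; Σxᵢ² = 66; σ²/τ² = 0.5.
β̂_MAP = 269 / (66 + 0.5) = 269/66.5 ≈ 4.045.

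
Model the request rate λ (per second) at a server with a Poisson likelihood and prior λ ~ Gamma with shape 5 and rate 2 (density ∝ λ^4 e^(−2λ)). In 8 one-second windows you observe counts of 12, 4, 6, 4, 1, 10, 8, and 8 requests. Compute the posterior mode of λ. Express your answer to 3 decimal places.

λ̂_MAP = 5.700

Σxᵢ = 12+4+6+4+1+10+8+8 = 53, with n = 8.
Posterior ∝ λ^4e^(−2λ) · λ^53e^(−8λ) = λ^57e^(−10λ), i.e. Gamma(shape=58, rate=10).
The mode of a Gamma(a, b) with a ≥ 1 (shape–rate) is (a−1)/b = 57/10 ≈ 5.700.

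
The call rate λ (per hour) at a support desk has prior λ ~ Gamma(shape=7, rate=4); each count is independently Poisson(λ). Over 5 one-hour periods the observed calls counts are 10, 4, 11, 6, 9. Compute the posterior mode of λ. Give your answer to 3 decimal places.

λ̂_MAP = 5.111

Σxᵢ = 10+4+11+6+9 = 40, with n = 5.
Posterior ∝ λ^6e^(−4λ) · λ^40e^(−5λ) = λ^46e^(−9λ), i.e. Gamma(shape=47, rate=9).
The mode of a Gamma(a, b) with a ≥ 1 (shape–rate) is (a−1)/b = 46/9 ≈ 5.111.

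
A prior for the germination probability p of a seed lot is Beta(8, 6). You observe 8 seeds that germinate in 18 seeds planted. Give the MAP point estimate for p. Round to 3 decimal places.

p̂_MAP = 0.500

Prior: Beta(8, 6).
Data: 8 successes in 18 trials. The binomial likelihood contributes p^8(1−p)^10, so the posterior is Beta(8+8, 6+10) = Beta(16, 16).
For Beta(a, b) with a, b > 1 the mode is (a−1)/(a+b−2) = 15/30 ≈ 0.500.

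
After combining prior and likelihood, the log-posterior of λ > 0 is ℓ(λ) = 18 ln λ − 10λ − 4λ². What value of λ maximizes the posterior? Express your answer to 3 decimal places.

ℓ'(λ) = 18/λ − 10 − 8λ. Setting this to zero and multiplying by λ: 8λ² + 10λ − 18 = 0.
λ = (−10 + √(10² + 4·8·18)) / (2·8) = (−10 + √676) / 16 = (−10 + 26)/16 = 1.
ℓ''(λ) = −18/λ² − 8 < 0, confirming a maximum.

λ̂_MAP = 1.000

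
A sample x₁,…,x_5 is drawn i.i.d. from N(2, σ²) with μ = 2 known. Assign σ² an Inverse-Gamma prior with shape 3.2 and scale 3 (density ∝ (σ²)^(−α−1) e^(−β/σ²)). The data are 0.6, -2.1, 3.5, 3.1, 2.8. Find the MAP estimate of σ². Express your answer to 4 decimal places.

σ̂²_MAP = 2.1545

Sum of squared deviations about the known mean: SS = (0.6−2)² + (-2.1−2)² + (3.5−2)² + (3.1−2)² + (2.8−2)² = 22.87.
The Normal likelihood contributes (σ²)^(−n/2) exp(−SS/(2σ²)), so the posterior is Inverse-Gamma(α + n/2, β + SS/2) = Inverse-Gamma(5.7, 14.435).
The mode of Inverse-Gamma(a, b) is b/(a+1) = 14.435/6.7 ≈ 2.1545.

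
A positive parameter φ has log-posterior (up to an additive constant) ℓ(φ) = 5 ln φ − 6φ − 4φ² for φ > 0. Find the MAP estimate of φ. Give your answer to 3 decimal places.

ℓ'(φ) = 5/φ − 6 − 8φ. Setting this to zero and multiplying by φ: 8φ² + 6φ − 5 = 0.
φ = (−6 + √(6² + 4·8·5)) / (2·8) = (−6 + √196) / 16 = (−6 + 14)/16 = 1/2.
ℓ''(φ) = −5/φ² − 8 < 0, confirming a maximum.

φ̂_MAP = 0.500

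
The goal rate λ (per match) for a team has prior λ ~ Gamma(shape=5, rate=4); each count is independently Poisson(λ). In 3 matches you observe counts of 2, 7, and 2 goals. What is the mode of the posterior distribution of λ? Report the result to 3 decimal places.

Σxᵢ = 2+7+2 = 11, with n = 3.
Posterior ∝ λ^4e^(−4λ) · λ^11e^(−3λ) = λ^15e^(−7λ), i.e. Gamma(shape=16, rate=7).
The mode of a Gamma(a, b) with a ≥ 1 (shape–rate) is (a−1)/b = 15/7 ≈ 2.143.

λ̂_MAP = 2.143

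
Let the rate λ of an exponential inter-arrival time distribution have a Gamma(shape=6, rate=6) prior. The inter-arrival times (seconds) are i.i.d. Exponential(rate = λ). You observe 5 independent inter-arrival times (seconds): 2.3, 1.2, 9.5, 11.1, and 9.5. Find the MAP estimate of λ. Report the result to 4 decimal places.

The Exponential(rate=λ) likelihood is ∝ λ^n e^(−λΣtᵢ). Here n = 5 and Σtᵢ = 2.3 + 1.2 + 9.5 + 11.1 + 9.5 = 33.6.
Posterior ∝ λ^5e^(−6λ) · λ^5e^(−33.6λ) = λ^10e^(−39.6λ), i.e. Gamma(11, 39.6).
Mode = (a−1)/b = 10/39.6 ≈ 0.2525.

λ̂_MAP = 0.2525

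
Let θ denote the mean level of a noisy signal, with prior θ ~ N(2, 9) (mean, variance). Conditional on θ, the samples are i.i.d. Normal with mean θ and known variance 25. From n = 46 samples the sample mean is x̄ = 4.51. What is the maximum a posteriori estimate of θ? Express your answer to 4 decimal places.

θ̂_MAP = 4.3671

n = 46, x̄ = 4.51.
For a Normal prior and Normal likelihood with known variance, the posterior is Normal; its mode equals its mean, the precision-weighted average.
Prior precision 1/σ₀² = 1/9; data precision n/σ² = 46/25 = 1.84.
θ̂ = ((1/9)·2 + 1.84·4.51) / (1/9 + 1.84) = (95857/11250)/(439/225) = 95857/21950 ≈ 4.3671.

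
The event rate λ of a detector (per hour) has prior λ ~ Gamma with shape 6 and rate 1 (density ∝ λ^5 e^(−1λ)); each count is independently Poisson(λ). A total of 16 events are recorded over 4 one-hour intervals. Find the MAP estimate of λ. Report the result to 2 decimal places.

λ̂_MAP = 4.20

Σxᵢ = 16, n = 4.
Posterior ∝ λ^5e^(−1λ) · λ^16e^(−4λ) = λ^21e^(−5λ), i.e. Gamma(shape=22, rate=5).
The mode of a Gamma(a, b) with a ≥ 1 (shape–rate) is (a−1)/b = 21/5 ≈ 4.20.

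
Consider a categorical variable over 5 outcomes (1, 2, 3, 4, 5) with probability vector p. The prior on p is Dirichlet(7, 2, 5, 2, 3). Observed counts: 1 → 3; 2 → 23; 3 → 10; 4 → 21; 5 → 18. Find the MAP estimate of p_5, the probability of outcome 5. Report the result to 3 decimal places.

The posterior is Dirichlet(αᵢ + nᵢ) = Dirichlet(10, 25, 15, 23, 21).
For a Dirichlet(a₁,…,a_K) with all aᵢ > 1, the mode has j-th component (aⱼ − 1)/(Σaᵢ − K).
Here Σaᵢ = 94 and K = 5, so p_5 = (21 − 1)/(94 − 5) = 20/89 ≈ 0.225.

MAP estimate: 0.225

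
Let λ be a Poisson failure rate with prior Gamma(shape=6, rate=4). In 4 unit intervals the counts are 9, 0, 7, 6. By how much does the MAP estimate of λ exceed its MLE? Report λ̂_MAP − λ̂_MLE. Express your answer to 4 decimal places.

Σxᵢ = 22. Posterior is Gamma(28, 8); MAP = (28−1)/8 = 27/8 ≈ 3.37500.
MLE = x̄ = 22/4 ≈ 5.50000.
Difference = 27/8 − 22/4 = -17/8 ≈ -2.1250.

MAP − MLE = -2.1250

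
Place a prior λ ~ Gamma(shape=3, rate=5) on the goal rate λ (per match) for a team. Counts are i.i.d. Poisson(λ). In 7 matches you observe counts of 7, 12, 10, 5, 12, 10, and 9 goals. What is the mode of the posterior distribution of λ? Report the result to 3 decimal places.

Σxᵢ = 7+12+10+5+12+10+9 = 65, with n = 7.
Posterior ∝ λ^2e^(−5λ) · λ^65e^(−7λ) = λ^67e^(−12λ), i.e. Gamma(shape=68, rate=12).
The mode of a Gamma(a, b) with a ≥ 1 (shape–rate) is (a−1)/b = 67/12 ≈ 5.583.

λ̂_MAP = 5.583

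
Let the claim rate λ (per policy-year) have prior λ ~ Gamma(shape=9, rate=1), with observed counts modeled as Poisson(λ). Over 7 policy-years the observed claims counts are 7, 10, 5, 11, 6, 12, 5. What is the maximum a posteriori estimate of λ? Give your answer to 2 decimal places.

λ̂_MAP = 8.00

Σxᵢ = 7+10+5+11+6+12+5 = 56, with n = 7.
Posterior ∝ λ^8e^(−1λ) · λ^56e^(−7λ) = λ^64e^(−8λ), i.e. Gamma(shape=65, rate=8).
The mode of a Gamma(a, b) with a ≥ 1 (shape–rate) is (a−1)/b = 64/8 ≈ 8.00.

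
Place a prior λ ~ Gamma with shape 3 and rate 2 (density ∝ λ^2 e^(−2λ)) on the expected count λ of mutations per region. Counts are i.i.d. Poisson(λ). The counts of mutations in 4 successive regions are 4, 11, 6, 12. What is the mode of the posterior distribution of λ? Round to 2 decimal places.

Σxᵢ = 4+11+6+12 = 33, with n = 4.
Posterior ∝ λ^2e^(−2λ) · λ^33e^(−4λ) = λ^35e^(−6λ), i.e. Gamma(shape=36, rate=6).
The mode of a Gamma(a, b) with a ≥ 1 (shape–rate) is (a−1)/b = 35/6 ≈ 5.83.

λ̂_MAP = 5.83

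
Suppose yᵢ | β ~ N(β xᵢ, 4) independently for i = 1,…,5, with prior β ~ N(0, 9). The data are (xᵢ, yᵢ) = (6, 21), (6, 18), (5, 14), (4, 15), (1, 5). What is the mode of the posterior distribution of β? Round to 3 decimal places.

log p(β | y) = −Σ(yᵢ − βxᵢ)²/(2·4) − β²/(2·9) + const.
Setting the derivative to zero: Σxᵢ(yᵢ − βxᵢ)/4 − β/9 = 0, so β = Σxᵢyᵢ / (Σxᵢ² + σ²/τ²).
Σxᵢyᵢ = 6·21 + 6·18 + 5·14 + 4·15 + 1·5 = 369; Σxᵢ² = 114; σ²/τ² = 4/9.
β̂_MAP = 369 / (114 + 4/9) = 369/(1030/9) = 3321/1030 ≈ 3.224.

β̂_MAP = 3.224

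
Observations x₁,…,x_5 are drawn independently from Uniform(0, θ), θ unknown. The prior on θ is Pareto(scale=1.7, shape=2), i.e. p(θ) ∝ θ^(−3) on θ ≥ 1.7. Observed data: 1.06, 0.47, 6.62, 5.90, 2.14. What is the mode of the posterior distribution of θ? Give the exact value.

θ̂_MAP = 6.62

The Uniform(0, θ) likelihood is θ^(−n) for θ ≥ max(xᵢ), zero otherwise. Here max(xᵢ) = 6.62.
Posterior ∝ θ^(−3) · θ^(−5) = θ^(−8) on θ ≥ max(1.7, 6.62) = 6.62.
This density is strictly decreasing in θ, so the posterior mode lies at the lower boundary of the support.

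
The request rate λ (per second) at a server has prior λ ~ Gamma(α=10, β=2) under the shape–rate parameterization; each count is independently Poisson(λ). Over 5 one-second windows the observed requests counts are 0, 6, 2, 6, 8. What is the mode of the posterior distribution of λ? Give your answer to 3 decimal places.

λ̂_MAP = 4.429

Σxᵢ = 0+6+2+6+8 = 22, with n = 5.
Posterior ∝ λ^9e^(−2λ) · λ^22e^(−5λ) = λ^31e^(−7λ), i.e. Gamma(shape=32, rate=7).
The mode of a Gamma(a, b) with a ≥ 1 (shape–rate) is (a−1)/b = 31/7 ≈ 4.429.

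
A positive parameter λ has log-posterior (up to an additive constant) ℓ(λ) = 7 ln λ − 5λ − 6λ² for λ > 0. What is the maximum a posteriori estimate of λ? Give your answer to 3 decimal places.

λ̂_MAP = 0.583

ℓ'(λ) = 7/λ − 5 − 12λ. Setting this to zero and multiplying by λ: 12λ² + 5λ − 7 = 0.
λ = (−5 + √(5² + 4·12·7)) / (2·12) = (−5 + √361) / 24 = (−5 + 19)/24 = 7/12.
ℓ''(λ) = −7/λ² − 12 < 0, confirming a maximum.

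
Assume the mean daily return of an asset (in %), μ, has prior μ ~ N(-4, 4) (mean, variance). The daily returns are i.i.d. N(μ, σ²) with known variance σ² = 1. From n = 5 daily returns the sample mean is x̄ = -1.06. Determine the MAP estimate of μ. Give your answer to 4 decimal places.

n = 5, x̄ = -1.06.
For a Normal prior and Normal likelihood with known variance, the posterior is Normal; its mode equals its mean, the precision-weighted average.
Prior precision 1/σ₀² = 1/4 = 0.25; data precision n/σ² = 5/1 = 5.
μ̂ = (0.25·(-4) + 5·(-1.06)) / (0.25 + 5) = (-6.3)/5.25 = -1.2000.

μ̂_MAP = -1.2000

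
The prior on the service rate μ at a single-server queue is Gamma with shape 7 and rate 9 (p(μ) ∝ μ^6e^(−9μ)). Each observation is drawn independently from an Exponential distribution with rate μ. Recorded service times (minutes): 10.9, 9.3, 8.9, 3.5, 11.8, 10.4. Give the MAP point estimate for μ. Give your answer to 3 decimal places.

The Exponential(rate=μ) likelihood is ∝ μ^n e^(−μΣtᵢ). Here n = 6 and Σtᵢ = 10.9 + 9.3 + 8.9 + 3.5 + 11.8 + 10.4 = 54.8.
Posterior ∝ μ^6e^(−9μ) · μ^6e^(−54.8μ) = μ^12e^(−63.8μ), i.e. Gamma(13, 63.8).
Mode = (a−1)/b = 12/63.8 ≈ 0.188.

μ̂_MAP = 0.188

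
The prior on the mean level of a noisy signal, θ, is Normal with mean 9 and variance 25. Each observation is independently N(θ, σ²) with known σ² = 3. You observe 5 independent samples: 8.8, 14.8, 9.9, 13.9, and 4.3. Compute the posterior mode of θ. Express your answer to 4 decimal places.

θ̂_MAP = 10.3086

n = 5; x̄ = (8.8 + 14.8 + 9.9 + 13.9 + 4.3)/5 = 51.7/5 = 10.34.
For a Normal prior and Normal likelihood with known variance, the posterior is Normal; its mode equals its mean, the precision-weighted average.
Prior precision 1/σ₀² = 1/25 = 0.04; data precision n/σ² = 5/3.
θ̂ = (0.04·9 + (5/3)·10.34) / (0.04 + 5/3) = (2639/150)/(128/75) = 10.30859375 ≈ 10.3086.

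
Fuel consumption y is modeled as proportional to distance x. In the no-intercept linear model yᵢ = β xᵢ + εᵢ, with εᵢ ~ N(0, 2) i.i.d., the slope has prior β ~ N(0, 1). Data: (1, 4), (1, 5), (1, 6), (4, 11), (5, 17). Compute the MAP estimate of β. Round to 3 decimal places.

log p(β | y) = −Σ(yᵢ − βxᵢ)²/(2·2) − β²/(2·1) + const.
Setting the derivative to zero: Σxᵢ(yᵢ − βxᵢ)/2 − β/1 = 0, so β = Σxᵢyᵢ / (Σxᵢ² + σ²/τ²).
Σxᵢyᵢ = 1·4 + 1·5 + 1·6 + 4·11 + 5·17 = 144; Σxᵢ² = 44; σ²/τ² = 2.
β̂_MAP = 144 / (44 + 2) = 144/46 ≈ 3.130.

β̂_MAP = 3.130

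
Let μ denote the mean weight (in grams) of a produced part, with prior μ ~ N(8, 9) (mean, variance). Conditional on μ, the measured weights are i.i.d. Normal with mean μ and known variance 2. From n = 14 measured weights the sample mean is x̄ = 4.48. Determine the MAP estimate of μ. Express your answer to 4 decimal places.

μ̂_MAP = 4.5350

n = 14, x̄ = 4.48.
For a Normal prior and Normal likelihood with known variance, the posterior is Normal; its mode equals its mean, the precision-weighted average.
Prior precision 1/σ₀² = 1/9; data precision n/σ² = 14/2 = 7.
μ̂ = ((1/9)·8 + 7·4.48) / (1/9 + 7) = (7256/225)/(64/9) = 4.5350.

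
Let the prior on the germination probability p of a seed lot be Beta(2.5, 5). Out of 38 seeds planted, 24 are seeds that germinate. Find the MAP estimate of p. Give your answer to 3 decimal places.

Prior: Beta(2.5, 5).
Data: 24 successes in 38 trials. The binomial likelihood contributes p^24(1−p)^14, so the posterior is Beta(2.5+24, 5+14) = Beta(26.5, 19).
For Beta(a, b) with a, b > 1 the mode is (a−1)/(a+b−2) = 25.5/43.5 ≈ 0.586.

p̂_MAP = 0.586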